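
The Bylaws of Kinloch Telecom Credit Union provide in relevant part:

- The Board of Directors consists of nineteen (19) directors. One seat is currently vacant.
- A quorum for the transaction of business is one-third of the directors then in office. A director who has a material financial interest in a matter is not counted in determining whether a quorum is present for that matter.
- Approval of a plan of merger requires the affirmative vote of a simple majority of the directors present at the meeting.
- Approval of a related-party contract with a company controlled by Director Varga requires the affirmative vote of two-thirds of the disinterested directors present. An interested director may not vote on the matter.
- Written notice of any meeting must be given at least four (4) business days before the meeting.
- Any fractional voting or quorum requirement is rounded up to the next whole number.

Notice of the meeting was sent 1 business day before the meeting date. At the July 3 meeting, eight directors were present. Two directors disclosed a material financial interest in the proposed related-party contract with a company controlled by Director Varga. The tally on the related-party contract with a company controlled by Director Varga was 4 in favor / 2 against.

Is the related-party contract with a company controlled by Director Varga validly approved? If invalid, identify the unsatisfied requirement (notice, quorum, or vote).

Invalid — notice requirement not satisfied.

Notice: 1 business day given; 4 required (1 < 4). Not satisfied.
Quorum: 8 present, but the 2 interested directors do not count, leaving 6. Quorum is 6. Satisfied.
Vote: the related-party contract with a company controlled by Director Varga requires two-thirds of the disinterested directors present (8 − 2 = 6). 2/3 of 6 = 4, so 4 affirmative votes are needed; 4 voted in favor. Satisfied.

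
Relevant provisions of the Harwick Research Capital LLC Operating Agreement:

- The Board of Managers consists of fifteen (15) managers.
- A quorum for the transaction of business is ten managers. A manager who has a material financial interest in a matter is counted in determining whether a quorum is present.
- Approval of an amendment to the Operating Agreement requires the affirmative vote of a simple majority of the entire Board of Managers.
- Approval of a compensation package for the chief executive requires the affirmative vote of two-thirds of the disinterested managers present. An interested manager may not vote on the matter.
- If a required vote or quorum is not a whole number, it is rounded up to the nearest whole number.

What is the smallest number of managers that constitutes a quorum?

The quorum is fixed at 10.

10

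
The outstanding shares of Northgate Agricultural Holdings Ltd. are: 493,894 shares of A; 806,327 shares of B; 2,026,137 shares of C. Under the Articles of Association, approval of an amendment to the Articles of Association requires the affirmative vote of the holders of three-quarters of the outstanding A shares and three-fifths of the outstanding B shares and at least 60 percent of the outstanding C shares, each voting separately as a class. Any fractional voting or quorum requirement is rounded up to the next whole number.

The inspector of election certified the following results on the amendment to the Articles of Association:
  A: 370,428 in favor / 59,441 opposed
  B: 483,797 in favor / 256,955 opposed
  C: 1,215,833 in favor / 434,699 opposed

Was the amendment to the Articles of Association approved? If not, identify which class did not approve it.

A: 3/4 of 493894 = 370420.50, rounded up to 370421; 370,421 required, 370,428 in favor — approved.
B: 3/5 of 806327 = 483796.20, rounded up to 483797; 483,797 required, 483,797 in favor — approved.
C: 3/5 of 2026137 = 1215682.20, rounded up to 1215683; 1,215,683 required, 1,215,833 in favor — approved.

Approved — every class gave the required vote.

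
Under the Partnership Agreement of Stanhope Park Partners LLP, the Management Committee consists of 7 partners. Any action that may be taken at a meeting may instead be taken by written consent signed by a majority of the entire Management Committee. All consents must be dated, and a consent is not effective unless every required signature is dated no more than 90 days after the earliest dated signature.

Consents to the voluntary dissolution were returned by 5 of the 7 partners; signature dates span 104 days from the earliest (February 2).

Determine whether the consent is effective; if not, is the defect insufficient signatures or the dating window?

Signatures required: a majority of 7 — a majority of 7 is 4, so 4 needed; 5 signed. Sufficient.
Dating window: the latest signature is 104 days after the earliest; the limit is 90 days. Outside the window.

Not effective — dating-window requirement not satisfied.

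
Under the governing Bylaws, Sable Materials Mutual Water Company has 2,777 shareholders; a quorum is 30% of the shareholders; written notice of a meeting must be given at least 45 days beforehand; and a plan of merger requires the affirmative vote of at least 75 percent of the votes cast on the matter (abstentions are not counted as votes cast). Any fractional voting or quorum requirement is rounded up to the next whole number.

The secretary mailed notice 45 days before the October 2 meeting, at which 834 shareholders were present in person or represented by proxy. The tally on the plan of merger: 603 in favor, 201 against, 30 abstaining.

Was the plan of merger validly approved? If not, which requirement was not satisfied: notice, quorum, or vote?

Valid — all requirements satisfied.

Notice: 45 days given; 45 required. Satisfied.
Quorum: 30% of 2,777 = 833.10, rounded up to 834; 834 present. Satisfied.
Vote: requires three-fourths of the votes cast (834 − 30 abstaining = 804); 3/4 of 804 = 603, so 603 needed; 603 in favor. Satisfied.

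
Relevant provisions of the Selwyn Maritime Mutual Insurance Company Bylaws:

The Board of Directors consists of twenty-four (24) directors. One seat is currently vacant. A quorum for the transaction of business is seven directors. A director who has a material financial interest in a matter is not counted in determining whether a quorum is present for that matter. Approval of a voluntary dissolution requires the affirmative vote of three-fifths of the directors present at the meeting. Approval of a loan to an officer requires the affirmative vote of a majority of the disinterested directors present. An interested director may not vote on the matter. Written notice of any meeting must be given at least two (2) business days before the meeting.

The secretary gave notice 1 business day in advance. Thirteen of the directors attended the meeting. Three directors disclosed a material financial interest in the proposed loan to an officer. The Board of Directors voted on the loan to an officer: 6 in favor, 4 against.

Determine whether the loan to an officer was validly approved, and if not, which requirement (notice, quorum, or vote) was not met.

Notice: 1 business day given; 2 required (1 < 2). Not satisfied.
Quorum: 13 present, but the 3 interested directors do not count, leaving 10. Quorum is 7. Satisfied.
Vote: the loan to an officer requires a majority of the disinterested directors present (13 − 3 = 10). A majority of 10 is 6, so 6 affirmative votes are needed; 6 voted in favor. Satisfied.

Invalid — notice requirement not satisfied.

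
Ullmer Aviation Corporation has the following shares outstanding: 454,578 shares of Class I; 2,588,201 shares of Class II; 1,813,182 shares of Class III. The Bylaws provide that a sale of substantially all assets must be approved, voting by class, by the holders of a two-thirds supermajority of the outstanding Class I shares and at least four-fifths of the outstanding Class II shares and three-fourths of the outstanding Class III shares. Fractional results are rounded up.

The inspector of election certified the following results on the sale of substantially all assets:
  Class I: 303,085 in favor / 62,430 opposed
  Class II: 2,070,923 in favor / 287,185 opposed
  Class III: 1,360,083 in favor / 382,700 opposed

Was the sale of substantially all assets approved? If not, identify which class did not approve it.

Approved — every class gave the required vote.

Class I: 2/3 of 454578 = 303052; 303,052 required, 303,085 in favor — approved.
Class II: 4/5 of 2588201 = 2070560.80, rounded up to 2070561; 2,070,561 required, 2,070,923 in favor — approved.
Class III: 3/4 of 1813182 = 1359886.50, rounded up to 1359887; 1,359,887 required, 1,360,083 in favor — approved.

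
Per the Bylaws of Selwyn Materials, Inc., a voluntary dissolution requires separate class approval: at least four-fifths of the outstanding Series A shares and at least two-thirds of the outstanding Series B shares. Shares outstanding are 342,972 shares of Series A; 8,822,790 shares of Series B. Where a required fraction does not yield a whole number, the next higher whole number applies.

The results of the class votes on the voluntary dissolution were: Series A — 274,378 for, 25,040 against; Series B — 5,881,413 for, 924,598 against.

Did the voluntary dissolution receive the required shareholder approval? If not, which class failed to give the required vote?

Not approved — the Series B shares did not give the required vote.

Series A: 4/5 of 342972 = 274377.60, rounded up to 274378; 274,378 required, 274,378 in favor — approved.
Series B: 2/3 of 8822790 = 5881860; 5,881,860 required, 5,881,413 in favor — not approved.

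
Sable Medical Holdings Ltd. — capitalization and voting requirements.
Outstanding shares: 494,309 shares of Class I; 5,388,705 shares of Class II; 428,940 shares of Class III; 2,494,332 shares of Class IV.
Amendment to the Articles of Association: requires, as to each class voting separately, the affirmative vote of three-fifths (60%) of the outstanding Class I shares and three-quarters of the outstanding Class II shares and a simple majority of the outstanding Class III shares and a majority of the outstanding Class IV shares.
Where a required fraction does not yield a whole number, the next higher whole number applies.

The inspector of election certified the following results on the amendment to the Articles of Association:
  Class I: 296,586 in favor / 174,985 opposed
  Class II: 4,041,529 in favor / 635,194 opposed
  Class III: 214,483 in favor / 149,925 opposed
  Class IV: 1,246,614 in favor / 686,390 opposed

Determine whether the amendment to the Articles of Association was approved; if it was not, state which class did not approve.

Class I: 3/5 of 494309 = 296585.40, rounded up to 296586; 296,586 required, 296,586 in favor — approved.
Class II: 3/4 of 5388705 = 4041528.75, rounded up to 4041529; 4,041,529 required, 4,041,529 in favor — approved.
Class III: a majority of 428940 is 214471; 214,471 required, 214,483 in favor — approved.
Class IV: a majority of 2494332 is 1247167; 1,247,167 required, 1,246,614 in favor — not approved.

Not approved — the Class IV shares did not give the required vote.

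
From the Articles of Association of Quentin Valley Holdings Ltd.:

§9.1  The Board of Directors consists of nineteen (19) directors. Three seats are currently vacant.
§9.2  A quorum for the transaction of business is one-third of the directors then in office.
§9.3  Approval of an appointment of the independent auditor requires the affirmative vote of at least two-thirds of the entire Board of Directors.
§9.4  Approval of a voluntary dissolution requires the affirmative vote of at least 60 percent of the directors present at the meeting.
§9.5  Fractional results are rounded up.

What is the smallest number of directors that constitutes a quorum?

1/3 of 16 = 5.33, rounded up to 6.

6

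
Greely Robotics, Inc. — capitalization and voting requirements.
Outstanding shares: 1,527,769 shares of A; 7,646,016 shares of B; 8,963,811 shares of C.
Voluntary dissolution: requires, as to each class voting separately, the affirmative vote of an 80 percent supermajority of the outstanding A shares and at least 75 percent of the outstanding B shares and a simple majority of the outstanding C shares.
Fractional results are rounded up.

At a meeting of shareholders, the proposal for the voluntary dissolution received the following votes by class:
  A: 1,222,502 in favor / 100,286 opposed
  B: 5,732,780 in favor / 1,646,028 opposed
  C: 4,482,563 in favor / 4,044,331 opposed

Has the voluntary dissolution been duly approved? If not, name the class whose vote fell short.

A: 4/5 of 1527769 = 1222215.20, rounded up to 1222216; 1,222,216 required, 1,222,502 in favor — approved.
B: 3/4 of 7646016 = 5734512; 5,734,512 required, 5,732,780 in favor — not approved.
C: a majority of 8963811 is 4481906; 4,481,906 required, 4,482,563 in favor — approved.

Not approved — the B shares did not give the required vote.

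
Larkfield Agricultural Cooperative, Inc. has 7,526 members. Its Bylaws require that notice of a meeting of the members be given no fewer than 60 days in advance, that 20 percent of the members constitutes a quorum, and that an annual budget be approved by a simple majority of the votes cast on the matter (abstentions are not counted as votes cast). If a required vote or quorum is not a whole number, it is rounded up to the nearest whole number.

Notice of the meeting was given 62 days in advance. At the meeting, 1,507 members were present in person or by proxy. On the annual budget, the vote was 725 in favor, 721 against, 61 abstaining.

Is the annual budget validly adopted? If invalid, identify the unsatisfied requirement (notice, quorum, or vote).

Notice: 62 days given; 60 required. Satisfied.
Quorum: 20% of 7,526 = 1,505.20, rounded up to 1,506; 1,507 present. Satisfied.
Vote: requires a majority of the votes cast (1,507 − 61 abstaining = 1,446); a majority of 1446 is 724, so 724 needed; 725 in favor. Satisfied.

Valid — all requirements satisfied.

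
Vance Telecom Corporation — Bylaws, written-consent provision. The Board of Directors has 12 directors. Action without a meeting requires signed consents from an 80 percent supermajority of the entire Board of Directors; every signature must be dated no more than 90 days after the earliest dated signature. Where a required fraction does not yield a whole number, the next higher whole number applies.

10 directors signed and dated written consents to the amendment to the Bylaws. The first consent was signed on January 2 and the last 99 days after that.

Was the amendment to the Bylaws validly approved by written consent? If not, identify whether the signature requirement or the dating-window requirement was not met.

Signatures required: an 80 percent supermajority of 12 — 4/5 of 12 = 9.60, rounded up to 10, so 10 needed; 10 signed. Sufficient.
Dating window: the latest signature is 99 days after the earliest; the limit is 90 days. Outside the window.

Not effective — dating-window requirement not satisfied.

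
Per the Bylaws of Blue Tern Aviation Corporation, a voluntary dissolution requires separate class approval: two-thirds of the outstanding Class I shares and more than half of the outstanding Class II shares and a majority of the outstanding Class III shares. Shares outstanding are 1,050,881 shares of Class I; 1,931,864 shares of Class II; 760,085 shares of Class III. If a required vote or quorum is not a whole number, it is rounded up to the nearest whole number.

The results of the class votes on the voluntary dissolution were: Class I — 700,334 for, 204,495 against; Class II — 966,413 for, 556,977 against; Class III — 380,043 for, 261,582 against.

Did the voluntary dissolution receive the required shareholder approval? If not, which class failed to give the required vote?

Not approved — the Class I shares did not give the required vote.

Class I: 2/3 of 1050881 = 700587.33, rounded up to 700588; 700,588 required, 700,334 in favor — not approved.
Class II: a majority of 1931864 is 965933; 965,933 required, 966,413 in favor — approved.
Class III: a majority of 760085 is 380043; 380,043 required, 380,043 in favor — approved.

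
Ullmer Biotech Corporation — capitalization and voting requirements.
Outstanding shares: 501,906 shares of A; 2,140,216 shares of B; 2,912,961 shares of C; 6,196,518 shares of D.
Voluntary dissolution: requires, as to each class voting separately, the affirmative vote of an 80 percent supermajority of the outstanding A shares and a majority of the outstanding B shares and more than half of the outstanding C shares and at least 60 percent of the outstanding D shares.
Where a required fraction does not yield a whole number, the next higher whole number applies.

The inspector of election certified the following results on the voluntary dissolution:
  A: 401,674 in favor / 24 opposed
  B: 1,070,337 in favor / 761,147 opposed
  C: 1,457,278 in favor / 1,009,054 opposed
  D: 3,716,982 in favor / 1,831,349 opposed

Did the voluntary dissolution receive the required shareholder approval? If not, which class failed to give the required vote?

A: 4/5 of 501906 = 401524.80, rounded up to 401525; 401,525 required, 401,674 in favor — approved.
B: a majority of 2140216 is 1070109; 1,070,109 required, 1,070,337 in favor — approved.
C: a majority of 2912961 is 1456481; 1,456,481 required, 1,457,278 in favor — approved.
D: 3/5 of 6196518 = 3717910.80, rounded up to 3717911; 3,717,911 required, 3,716,982 in favor — not approved.

Not approved — the D shares did not give the required vote.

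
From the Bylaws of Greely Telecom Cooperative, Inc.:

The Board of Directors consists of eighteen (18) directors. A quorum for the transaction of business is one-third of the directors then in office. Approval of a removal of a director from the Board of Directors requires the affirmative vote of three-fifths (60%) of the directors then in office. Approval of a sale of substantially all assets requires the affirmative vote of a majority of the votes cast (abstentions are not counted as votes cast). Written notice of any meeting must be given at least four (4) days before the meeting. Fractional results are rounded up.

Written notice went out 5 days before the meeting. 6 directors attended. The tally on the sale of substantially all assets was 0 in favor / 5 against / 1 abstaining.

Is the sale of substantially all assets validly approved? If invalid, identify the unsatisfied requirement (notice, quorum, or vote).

Notice: 5 days given; 4 required (5 ≥ 4). Satisfied.
Quorum: 6 present; quorum is 6. Satisfied.
Vote: the sale of substantially all assets requires a majority of the votes cast (6 present − 1 abstaining = 5). A majority of 5 is 3, so 3 affirmative votes are needed; 0 voted in favor. Not satisfied.

Invalid — vote requirement not satisfied.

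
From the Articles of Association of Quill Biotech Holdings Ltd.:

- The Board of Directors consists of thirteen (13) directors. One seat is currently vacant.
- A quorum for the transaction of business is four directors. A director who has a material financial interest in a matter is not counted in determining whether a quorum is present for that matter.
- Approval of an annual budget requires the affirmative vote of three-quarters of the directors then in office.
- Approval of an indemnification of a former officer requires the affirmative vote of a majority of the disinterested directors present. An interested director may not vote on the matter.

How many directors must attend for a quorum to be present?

The quorum is fixed at 4.

4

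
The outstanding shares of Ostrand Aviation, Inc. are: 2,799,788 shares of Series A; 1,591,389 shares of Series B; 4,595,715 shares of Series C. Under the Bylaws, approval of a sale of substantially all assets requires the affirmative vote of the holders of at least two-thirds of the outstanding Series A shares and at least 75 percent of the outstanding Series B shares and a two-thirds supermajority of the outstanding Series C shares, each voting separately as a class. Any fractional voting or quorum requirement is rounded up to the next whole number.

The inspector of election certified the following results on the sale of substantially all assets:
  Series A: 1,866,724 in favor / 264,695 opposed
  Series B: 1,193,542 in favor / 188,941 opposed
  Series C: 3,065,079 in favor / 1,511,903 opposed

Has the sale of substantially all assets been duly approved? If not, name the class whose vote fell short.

Approved — every class gave the required vote.

Series A: 2/3 of 2799788 = 1866525.33, rounded up to 1866526; 1,866,526 required, 1,866,724 in favor — approved.
Series B: 3/4 of 1591389 = 1193541.75, rounded up to 1193542; 1,193,542 required, 1,193,542 in favor — approved.
Series C: 2/3 of 4595715 = 3063810; 3,063,810 required, 3,065,079 in favor — approved.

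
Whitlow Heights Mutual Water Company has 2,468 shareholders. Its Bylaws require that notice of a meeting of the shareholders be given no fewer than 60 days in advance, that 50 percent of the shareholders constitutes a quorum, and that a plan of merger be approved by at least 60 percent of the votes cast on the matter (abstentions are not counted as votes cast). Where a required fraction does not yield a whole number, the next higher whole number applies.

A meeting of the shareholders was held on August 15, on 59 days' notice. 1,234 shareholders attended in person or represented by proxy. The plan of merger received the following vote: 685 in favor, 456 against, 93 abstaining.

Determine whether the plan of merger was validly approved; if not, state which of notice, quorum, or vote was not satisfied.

Notice: 59 days given; 60 required. Not satisfied.
Quorum: 50% of 2,468 = 1,234; 1,234 present. Satisfied.
Vote: requires three-fifths of the votes cast (1,234 − 93 abstaining = 1,141); 3/5 of 1141 = 684.60, rounded up to 685, so 685 needed; 685 in favor. Satisfied.

Invalid — notice requirement not satisfied.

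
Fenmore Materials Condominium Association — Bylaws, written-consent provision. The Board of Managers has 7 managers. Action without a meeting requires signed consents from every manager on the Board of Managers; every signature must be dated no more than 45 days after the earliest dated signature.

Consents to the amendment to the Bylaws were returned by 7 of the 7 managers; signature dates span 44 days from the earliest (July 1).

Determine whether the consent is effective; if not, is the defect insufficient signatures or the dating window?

Signatures required: all of 7 — unanimous means all 7, so 7 needed; 7 signed. Sufficient.
Dating window: the latest signature is 44 days after the earliest; the limit is 45 days. Within the window.

Effective — both the signature and dating-window requirements are satisfied.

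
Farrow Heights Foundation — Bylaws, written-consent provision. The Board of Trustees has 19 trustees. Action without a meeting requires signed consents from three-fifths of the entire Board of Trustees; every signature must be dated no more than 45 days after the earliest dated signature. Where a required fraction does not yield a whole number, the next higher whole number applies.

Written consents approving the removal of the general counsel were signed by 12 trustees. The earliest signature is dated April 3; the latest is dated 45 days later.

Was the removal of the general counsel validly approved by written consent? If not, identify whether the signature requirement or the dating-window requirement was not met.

Effective — both the signature and dating-window requirements are satisfied.

Signatures required: three-fifths of 19 — 3/5 of 19 = 11.40, rounded up to 12, so 12 needed; 12 signed. Sufficient.
Dating window: the latest signature is 45 days after the earliest; the limit is 45 days. Within the window.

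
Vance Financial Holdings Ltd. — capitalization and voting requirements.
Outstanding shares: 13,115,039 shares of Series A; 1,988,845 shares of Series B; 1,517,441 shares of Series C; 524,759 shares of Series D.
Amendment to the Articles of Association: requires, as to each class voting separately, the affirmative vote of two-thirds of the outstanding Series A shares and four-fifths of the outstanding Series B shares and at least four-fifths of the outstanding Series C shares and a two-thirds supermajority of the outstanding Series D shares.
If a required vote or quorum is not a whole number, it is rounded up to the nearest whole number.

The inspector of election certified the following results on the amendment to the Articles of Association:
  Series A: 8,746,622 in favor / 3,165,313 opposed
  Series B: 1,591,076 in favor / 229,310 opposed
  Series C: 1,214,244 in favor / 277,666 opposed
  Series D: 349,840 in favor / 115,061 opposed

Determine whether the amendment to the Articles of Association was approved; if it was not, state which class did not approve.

Series A: 2/3 of 13115039 = 8743359.33, rounded up to 8743360; 8,743,360 required, 8,746,622 in favor — approved.
Series B: 4/5 of 1988845 = 1591076; 1,591,076 required, 1,591,076 in favor — approved.
Series C: 4/5 of 1517441 = 1213952.80, rounded up to 1213953; 1,213,953 required, 1,214,244 in favor — approved.
Series D: 2/3 of 524759 = 349839.33, rounded up to 349840; 349,840 required, 349,840 in favor — approved.

Approved — every class gave the required vote.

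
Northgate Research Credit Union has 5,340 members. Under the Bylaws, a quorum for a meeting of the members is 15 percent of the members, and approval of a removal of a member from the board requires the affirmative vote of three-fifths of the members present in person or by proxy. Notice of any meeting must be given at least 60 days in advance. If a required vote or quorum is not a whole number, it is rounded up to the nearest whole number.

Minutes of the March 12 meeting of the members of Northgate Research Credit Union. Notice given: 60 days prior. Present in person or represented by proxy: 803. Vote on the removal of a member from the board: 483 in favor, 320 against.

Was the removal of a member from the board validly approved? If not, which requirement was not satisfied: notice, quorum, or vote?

Valid — all requirements satisfied.

Notice: 60 days given; 60 required. Satisfied.
Quorum: 15% of 5,340 = 801; 803 present. Satisfied.
Vote: requires three-fifths of those present (803); 3/5 of 803 = 481.80, rounded up to 482, so 482 needed; 483 in favor. Satisfied.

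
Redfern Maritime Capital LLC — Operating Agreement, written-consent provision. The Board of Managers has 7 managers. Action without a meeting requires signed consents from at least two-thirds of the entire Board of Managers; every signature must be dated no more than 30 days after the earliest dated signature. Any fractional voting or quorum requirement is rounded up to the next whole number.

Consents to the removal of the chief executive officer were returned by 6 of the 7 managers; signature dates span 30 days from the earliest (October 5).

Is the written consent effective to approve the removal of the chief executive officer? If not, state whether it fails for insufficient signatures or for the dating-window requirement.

Signatures required: at least two-thirds of 7 — 2/3 of 7 = 4.67, rounded up to 5, so 5 needed; 6 signed. Sufficient.
Dating window: the latest signature is 30 days after the earliest; the limit is 30 days. Within the window.

Effective — both the signature and dating-window requirements are satisfied.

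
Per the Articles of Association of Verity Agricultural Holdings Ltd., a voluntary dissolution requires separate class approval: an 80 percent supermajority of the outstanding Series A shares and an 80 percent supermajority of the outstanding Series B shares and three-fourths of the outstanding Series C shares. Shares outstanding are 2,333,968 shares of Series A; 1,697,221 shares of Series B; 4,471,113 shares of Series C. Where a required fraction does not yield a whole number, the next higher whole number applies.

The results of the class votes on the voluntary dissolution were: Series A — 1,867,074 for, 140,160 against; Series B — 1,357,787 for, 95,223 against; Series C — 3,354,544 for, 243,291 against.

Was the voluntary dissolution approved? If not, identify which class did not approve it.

Series A: 4/5 of 2333968 = 1867174.40, rounded up to 1867175; 1,867,175 required, 1,867,074 in favor — not approved.
Series B: 4/5 of 1697221 = 1357776.80, rounded up to 1357777; 1,357,777 required, 1,357,787 in favor — approved.
Series C: 3/4 of 4471113 = 3353334.75, rounded up to 3353335; 3,353,335 required, 3,354,544 in favor — approved.

Not approved — the Series A shares did not give the required vote.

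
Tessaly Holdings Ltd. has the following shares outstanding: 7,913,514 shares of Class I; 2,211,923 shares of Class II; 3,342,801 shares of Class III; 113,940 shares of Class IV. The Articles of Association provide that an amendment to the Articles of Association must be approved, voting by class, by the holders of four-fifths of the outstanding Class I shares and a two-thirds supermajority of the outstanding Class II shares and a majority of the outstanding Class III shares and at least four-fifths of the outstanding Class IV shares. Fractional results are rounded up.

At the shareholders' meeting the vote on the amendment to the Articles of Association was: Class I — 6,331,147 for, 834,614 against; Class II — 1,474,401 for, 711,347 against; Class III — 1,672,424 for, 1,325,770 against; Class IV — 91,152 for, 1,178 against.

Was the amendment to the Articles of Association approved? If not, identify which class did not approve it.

Class I: 4/5 of 7913514 = 6330811.20, rounded up to 6330812; 6,330,812 required, 6,331,147 in favor — approved.
Class II: 2/3 of 2211923 = 1474615.33, rounded up to 1474616; 1,474,616 required, 1,474,401 in favor — not approved.
Class III: a majority of 3342801 is 1671401; 1,671,401 required, 1,672,424 in favor — approved.
Class IV: 4/5 of 113940 = 91152; 91,152 required, 91,152 in favor — approved.

Not approved — the Class II shares did not give the required vote.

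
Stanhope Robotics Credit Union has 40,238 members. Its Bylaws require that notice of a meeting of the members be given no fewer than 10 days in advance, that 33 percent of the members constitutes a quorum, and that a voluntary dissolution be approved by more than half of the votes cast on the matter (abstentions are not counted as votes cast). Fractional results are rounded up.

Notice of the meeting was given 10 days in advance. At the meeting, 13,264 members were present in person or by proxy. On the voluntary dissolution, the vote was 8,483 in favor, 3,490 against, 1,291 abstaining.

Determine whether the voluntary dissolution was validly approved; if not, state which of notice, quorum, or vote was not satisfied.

Notice: 10 days given; 10 required. Satisfied.
Quorum: 33% of 40,238 = 13,278.54, rounded up to 13,279; 13,264 present. Not satisfied.
Vote: requires a majority of the votes cast (13,264 − 1,291 abstaining = 11,973); a majority of 11973 is 5987, so 5,987 needed; 8,483 in favor. Satisfied.

Invalid — quorum requirement not satisfied.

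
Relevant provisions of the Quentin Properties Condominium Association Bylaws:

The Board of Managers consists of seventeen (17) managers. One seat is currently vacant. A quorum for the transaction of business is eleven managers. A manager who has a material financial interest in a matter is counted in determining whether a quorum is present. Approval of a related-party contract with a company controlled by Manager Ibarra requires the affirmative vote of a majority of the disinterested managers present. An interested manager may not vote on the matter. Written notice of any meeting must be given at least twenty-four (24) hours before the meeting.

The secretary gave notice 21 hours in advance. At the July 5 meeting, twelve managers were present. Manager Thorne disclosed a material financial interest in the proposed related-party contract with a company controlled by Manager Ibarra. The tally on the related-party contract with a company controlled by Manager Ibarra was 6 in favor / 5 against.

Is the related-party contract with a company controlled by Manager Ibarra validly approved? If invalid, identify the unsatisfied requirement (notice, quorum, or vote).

Notice: 21 hours given; 24 required (21 < 24). Not satisfied.
Quorum: 12 present (interested managers count toward quorum); quorum is 11. Satisfied.
Vote: the related-party contract with a company controlled by Manager Ibarra requires a majority of the disinterested managers present (12 − 1 = 11). A majority of 11 is 6, so 6 affirmative votes are needed; 6 voted in favor. Satisfied.

Invalid — notice requirement not satisfied.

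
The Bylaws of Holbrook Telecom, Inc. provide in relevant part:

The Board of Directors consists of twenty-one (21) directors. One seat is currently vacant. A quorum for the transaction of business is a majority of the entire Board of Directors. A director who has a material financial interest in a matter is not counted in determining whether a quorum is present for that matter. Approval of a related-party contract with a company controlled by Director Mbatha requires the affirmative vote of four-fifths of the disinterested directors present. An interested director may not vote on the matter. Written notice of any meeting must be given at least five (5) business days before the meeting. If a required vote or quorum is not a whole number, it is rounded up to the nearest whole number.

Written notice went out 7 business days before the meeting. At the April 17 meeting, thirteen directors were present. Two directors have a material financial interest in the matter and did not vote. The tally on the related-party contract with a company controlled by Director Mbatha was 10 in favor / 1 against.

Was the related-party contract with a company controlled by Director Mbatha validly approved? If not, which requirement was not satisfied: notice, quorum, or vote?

Notice: 7 business days given; 5 required (7 ≥ 5). Satisfied.
Quorum: 13 present, but the 2 interested directors do not count, leaving 11. Quorum is 11. Satisfied.
Vote: the related-party contract with a company controlled by Director Mbatha requires four-fifths of the disinterested directors present (13 − 2 = 11). 4/5 of 11 = 8.80, rounded up to 9, so 9 affirmative votes are needed; 10 voted in favor. Satisfied.

Valid — all requirements satisfied.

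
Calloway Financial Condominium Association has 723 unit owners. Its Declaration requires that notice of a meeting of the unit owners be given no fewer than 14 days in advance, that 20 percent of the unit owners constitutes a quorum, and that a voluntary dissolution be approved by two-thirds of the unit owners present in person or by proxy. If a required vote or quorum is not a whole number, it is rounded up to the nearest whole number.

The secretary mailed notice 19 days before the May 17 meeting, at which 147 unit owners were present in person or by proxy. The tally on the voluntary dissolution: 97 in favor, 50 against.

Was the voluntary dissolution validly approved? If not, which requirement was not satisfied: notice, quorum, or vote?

Invalid — vote requirement not satisfied.

Notice: 19 days given; 14 required. Satisfied.
Quorum: 20% of 723 = 144.60, rounded up to 145; 147 present. Satisfied.
Vote: requires two-thirds of those present (147); 2/3 of 147 = 98, so 98 needed; 97 in favor. Not satisfied.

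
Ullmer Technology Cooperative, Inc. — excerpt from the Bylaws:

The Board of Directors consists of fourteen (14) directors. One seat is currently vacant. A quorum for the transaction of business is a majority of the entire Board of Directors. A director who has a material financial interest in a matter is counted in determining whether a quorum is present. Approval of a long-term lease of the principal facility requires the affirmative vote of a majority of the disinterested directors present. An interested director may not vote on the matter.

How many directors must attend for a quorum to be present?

8

A majority of 14 is 8.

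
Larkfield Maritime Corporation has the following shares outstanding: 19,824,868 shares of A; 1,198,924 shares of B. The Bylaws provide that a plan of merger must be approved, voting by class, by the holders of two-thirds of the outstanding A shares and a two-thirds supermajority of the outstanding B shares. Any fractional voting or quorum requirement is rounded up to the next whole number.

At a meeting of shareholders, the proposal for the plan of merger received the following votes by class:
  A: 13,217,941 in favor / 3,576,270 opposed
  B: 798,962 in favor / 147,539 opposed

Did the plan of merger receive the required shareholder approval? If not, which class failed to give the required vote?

Not approved — the B shares did not give the required vote.

A: 2/3 of 19824868 = 13216578.67, rounded up to 13216579; 13,216,579 required, 13,217,941 in favor — approved.
B: 2/3 of 1198924 = 799282.67, rounded up to 799283; 799,283 required, 798,962 in favor — not approved.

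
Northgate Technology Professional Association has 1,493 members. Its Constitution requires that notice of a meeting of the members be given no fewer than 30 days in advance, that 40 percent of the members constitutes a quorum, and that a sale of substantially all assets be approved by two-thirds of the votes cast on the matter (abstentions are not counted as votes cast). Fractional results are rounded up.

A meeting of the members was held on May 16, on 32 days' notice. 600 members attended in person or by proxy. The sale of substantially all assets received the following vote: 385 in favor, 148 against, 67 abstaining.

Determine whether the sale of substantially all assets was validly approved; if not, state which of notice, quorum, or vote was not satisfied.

Valid — all requirements satisfied.

Notice: 32 days given; 30 required. Satisfied.
Quorum: 40% of 1,493 = 597.20, rounded up to 598; 600 present. Satisfied.
Vote: requires two-thirds of the votes cast (600 − 67 abstaining = 533); 2/3 of 533 = 355.33, rounded up to 356, so 356 needed; 385 in favor. Satisfied.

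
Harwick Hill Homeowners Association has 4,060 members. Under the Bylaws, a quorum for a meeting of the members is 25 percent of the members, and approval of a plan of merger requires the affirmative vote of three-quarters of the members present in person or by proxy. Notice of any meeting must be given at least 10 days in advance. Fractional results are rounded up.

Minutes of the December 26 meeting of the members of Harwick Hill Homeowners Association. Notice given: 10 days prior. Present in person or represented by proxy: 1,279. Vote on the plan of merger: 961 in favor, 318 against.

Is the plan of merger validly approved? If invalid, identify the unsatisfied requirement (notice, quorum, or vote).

Valid — all requirements satisfied.

Notice: 10 days given; 10 required. Satisfied.
Quorum: 25% of 4,060 = 1,015; 1,279 present. Satisfied.
Vote: requires three-fourths of those present (1,279); 3/4 of 1279 = 959.25, rounded up to 960, so 960 needed; 961 in favor. Satisfied.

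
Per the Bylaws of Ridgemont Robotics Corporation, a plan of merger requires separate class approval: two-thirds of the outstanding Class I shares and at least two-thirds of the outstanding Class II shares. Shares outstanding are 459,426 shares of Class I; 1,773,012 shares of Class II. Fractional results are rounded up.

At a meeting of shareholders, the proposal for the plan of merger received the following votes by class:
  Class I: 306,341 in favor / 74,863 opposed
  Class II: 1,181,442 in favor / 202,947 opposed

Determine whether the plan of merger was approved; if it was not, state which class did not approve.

Class I: 2/3 of 459426 = 306284; 306,284 required, 306,341 in favor — approved.
Class II: 2/3 of 1773012 = 1182008; 1,182,008 required, 1,181,442 in favor — not approved.

Not approved — the Class II shares did not give the required vote.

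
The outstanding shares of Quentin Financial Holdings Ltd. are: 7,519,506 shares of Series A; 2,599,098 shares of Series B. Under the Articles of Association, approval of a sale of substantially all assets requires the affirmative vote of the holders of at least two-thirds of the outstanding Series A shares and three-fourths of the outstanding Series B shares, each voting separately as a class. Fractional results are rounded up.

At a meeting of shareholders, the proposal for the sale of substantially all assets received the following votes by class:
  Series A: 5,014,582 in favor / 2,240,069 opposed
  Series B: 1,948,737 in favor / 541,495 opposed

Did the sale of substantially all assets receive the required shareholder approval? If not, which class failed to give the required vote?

Series A: 2/3 of 7519506 = 5013004; 5,013,004 required, 5,014,582 in favor — approved.
Series B: 3/4 of 2599098 = 1949323.50, rounded up to 1949324; 1,949,324 required, 1,948,737 in favor — not approved.

Not approved — the Series B shares did not give the required vote.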